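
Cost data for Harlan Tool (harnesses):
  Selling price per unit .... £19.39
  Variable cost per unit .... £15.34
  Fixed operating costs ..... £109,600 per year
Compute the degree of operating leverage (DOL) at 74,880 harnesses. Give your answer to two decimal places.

1.57

At 74,880 units, contribution = 74,880 × £4.05 = £303,264.00.
Operating income = contribution − fixed costs = £303,264.00 − £109,600 = £193,664.00.
DOL = contribution ÷ EBIT = £303,264.00 ÷ £193,664.00 = 1.5659.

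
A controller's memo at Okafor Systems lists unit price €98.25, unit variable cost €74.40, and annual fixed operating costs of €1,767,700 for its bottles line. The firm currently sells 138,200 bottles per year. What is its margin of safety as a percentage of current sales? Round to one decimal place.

Each unit contributes €98.25 − €74.40 = €23.85. Break-even units = €1,767,700 ÷ €23.85 = 74,117.40; break-even revenue = 74,117.40 × €98.25 = €7,282,034.59.
Current sales = 138,200 × €98.25 = €13,578,150.00.
Margin of safety = (€13,578,150.00 − €7,282,034.59) ÷ €13,578,150.00 = 46.4%.

46.4%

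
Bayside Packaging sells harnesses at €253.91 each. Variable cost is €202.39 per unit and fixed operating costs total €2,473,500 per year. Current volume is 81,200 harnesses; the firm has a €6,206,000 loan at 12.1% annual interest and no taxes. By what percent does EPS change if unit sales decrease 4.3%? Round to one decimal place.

-18.8%

At 81,200 units, contribution = 81,200 × €51.52 = €4,183,424.00.
EBIT = €4,183,424.00 − €2,473,500 = €1,709,924.00.
After interest of €750,926.00, pre-tax earnings = €958,998.00.
Degree of combined leverage = contribution ÷ (EBIT − I) = €4,183,424.00 ÷ €958,998.00 = 4.3623.
EPS therefore changes by 4.3623 × (-4.3%) = -18.8%.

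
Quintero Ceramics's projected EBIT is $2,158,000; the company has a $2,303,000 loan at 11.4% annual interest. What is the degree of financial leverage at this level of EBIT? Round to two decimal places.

Annual interest charges come to $262,542.00.
Degree of financial leverage = EBIT / (EBIT − interest) = $2,158,000 / $1,895,458.00 = 1.1385.

1.14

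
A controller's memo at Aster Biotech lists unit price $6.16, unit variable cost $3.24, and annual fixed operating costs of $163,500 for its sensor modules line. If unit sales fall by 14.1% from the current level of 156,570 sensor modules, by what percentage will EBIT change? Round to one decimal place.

-21.9%

Total contribution margin = 156,570 × $2.92 = $457,184.40.
Operating income = contribution − fixed costs = $457,184.40 − $163,500 = $293,684.40.
Degree of operating leverage = $457,184.40 / $293,684.40 = 1.5567.
Operating income changes by 1.5567 × -14.1% = -21.9%.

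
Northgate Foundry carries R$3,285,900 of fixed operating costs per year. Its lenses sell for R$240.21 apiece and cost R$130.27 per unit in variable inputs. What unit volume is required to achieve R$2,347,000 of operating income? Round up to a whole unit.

51,237 lenses

Unit CM = price − variable cost = R$240.21 − R$130.27 = R$109.94.
Need Q such that Q × R$109.94 − R$3,285,900 = R$2,347,000, i.e. Q = R$5,632,900 / R$109.94 = 51,236.13 → 51,237.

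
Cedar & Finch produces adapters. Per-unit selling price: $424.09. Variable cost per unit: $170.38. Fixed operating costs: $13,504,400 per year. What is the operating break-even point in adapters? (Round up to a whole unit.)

53,228 adapters

Unit CM = price − variable cost = $424.09 − $170.38 = $253.71.
Break-even volume = fixed costs ÷ CM per unit = $13,504,400 ÷ $253.71 = 53,227.70, so 53,228 adapters.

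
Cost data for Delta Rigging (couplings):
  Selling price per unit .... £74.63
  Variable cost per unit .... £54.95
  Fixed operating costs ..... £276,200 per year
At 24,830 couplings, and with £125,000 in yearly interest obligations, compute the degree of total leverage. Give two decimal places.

5.59

Total contribution margin = 24,830 × £19.68 = £488,654.40.
Subtracting fixed costs: EBIT = £488,654.40 − £276,200 = £212,454.40. Interest = £125,000.00, so EBIT − I = £87,454.40.
DCL = contribution ÷ (EBIT − I) = £488,654.40 ÷ £87,454.40 = 5.5875.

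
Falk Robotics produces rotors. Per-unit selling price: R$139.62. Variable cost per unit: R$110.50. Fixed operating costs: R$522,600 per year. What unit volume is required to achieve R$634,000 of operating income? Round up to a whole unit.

Unit CM = price − variable cost = R$139.62 − R$110.50 = R$29.12.
Required volume = (fixed costs + target profit) ÷ CM = (R$522,600 + R$634,000) ÷ R$29.12 = 39,718.41, so 39,719 rotors.

39,719 rotors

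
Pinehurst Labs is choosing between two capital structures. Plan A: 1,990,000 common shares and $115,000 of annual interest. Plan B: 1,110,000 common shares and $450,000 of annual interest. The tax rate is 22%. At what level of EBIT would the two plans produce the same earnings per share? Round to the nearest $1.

Set EPS_A = EPS_B: (EBIT − $115,000)(1 − 0.22) ÷ 1,990,000 = (EBIT − $450,000)(1 − 0.22) ÷ 1,110,000.
Cancelling (1 − t) and cross-multiplying: 1,110,000·(EBIT − 115,000) = 1,990,000·(EBIT − 450,000).
Solving, EBIT = (450,000·1,990,000 − 115,000·1,110,000) / (1,990,000 − 1,110,000) = 767,850,000,000 / 880,000 = 872,556.82.

$872,557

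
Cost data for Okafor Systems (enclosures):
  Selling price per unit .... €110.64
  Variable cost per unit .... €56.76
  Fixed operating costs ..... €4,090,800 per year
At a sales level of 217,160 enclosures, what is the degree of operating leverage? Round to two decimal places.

1.54

At 217,160 units, contribution = 217,160 × €53.88 = €11,700,580.80.
Operating income = contribution − fixed costs = €11,700,580.80 − €4,090,800 = €7,609,780.80.
Degree of operating leverage = €11,700,580.80 / €7,609,780.80 = 1.5376.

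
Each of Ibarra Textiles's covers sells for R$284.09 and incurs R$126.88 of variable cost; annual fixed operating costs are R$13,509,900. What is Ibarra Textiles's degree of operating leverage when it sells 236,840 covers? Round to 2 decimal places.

At 236,840 units, contribution = 236,840 × R$157.21 = R$37,233,616.40.
EBIT = R$37,233,616.40 − R$13,509,900 = R$23,723,716.40.
Degree of operating leverage = R$37,233,616.40 / R$23,723,716.40 = 1.5695.

1.57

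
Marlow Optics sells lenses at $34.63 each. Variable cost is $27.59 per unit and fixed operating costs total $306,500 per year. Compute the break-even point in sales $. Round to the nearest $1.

Contribution margin per unit = $34.63 − $27.59 = $7.04, a CM ratio of $7.04 ÷ $34.63 = 0.2033.
Break-even sales = FC ÷ CM ratio = $306,500 × $34.63 / $7.04 = $1,507,684.

$1,507,684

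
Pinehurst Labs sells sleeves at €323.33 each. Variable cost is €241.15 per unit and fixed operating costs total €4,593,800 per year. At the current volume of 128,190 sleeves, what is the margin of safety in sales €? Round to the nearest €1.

€23,373,770

Unit CM = price − variable cost = €323.33 − €241.15 = €82.18. Break-even units = €4,593,800 ÷ €82.18 = 55,899.25; break-even revenue = 55,899.25 × €323.33 = €18,073,903.07.
Current sales = 128,190 × €323.33 = €41,447,672.70.
Margin of safety = €41,447,672.70 − €18,073,903.07 = €23,373,770.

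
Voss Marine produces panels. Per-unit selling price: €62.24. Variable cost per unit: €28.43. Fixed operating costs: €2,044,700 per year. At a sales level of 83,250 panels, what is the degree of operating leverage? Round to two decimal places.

3.66

Contribution at this volume is 83,250 × €33.81 = €2,814,682.50.
EBIT = €2,814,682.50 − €2,044,700 = €769,982.50.
Degree of operating leverage = €2,814,682.50 / €769,982.50 = 3.6555.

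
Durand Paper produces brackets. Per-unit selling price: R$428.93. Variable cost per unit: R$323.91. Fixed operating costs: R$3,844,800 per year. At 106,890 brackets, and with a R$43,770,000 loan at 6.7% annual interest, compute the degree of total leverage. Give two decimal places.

Total contribution margin = 106,890 × R$105.02 = R$11,225,587.80.
Subtracting fixed costs: EBIT = R$11,225,587.80 − R$3,844,800 = R$7,380,787.80. Interest = R$2,932,590.00.
DOL = R$11,225,587.80 ÷ R$7,380,787.80 = 1.5209; DFL = R$7,380,787.80 ÷ R$4,448,197.80 = 1.6593.
DCL = DOL × DFL = 1.5209 × 1.6593 = 2.5236.

2.52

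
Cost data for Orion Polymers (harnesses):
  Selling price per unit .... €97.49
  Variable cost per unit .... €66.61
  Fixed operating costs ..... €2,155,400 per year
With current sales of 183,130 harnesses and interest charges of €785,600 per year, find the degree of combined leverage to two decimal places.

At 183,130 units, contribution = 183,130 × €30.88 = €5,655,054.40.
Operating income = contribution − fixed costs = €5,655,054.40 − €2,155,400 = €3,499,654.40. Interest = €785,600.00.
DOL = €5,655,054.40 ÷ €3,499,654.40 = 1.6159; DFL = €3,499,654.40 ÷ €2,714,054.40 = 1.2895.
DCL = DOL × DFL = 1.6159 × 1.2895 = 2.0837.

2.08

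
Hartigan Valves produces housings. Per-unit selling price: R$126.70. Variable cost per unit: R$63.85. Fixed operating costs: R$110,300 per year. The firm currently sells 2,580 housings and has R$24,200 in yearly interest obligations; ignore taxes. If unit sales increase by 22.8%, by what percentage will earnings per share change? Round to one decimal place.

+133.7%

At 2,580 units, contribution = 2,580 × R$62.85 = R$162,153.00.
EBIT = R$162,153.00 − R$110,300 = R$51,853.00.
After interest of R$24,200.00, pre-tax earnings = R$27,653.00.
Degree of combined leverage = contribution ÷ (EBIT − I) = R$162,153.00 ÷ R$27,653.00 = 5.8638.
EPS therefore changes by 5.8638 × (+22.8%) = +133.7%.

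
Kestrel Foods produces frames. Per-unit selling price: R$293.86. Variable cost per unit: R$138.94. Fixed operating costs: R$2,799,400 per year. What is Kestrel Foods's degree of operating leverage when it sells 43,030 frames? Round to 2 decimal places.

Contribution at this volume is 43,030 × R$154.92 = R$6,666,207.60.
Operating income = contribution − fixed costs = R$6,666,207.60 − R$2,799,400 = R$3,866,807.60.
Degree of operating leverage = R$6,666,207.60 / R$3,866,807.60 = 1.7240.

1.72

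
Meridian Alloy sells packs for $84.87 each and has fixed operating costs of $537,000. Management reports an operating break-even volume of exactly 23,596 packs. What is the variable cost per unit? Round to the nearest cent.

Contribution per unit must be FC / Q = $537,000 / 23,596 = $22.7581.
Variable cost per unit = $84.87 − $22.7581 = $62.11.

$62.11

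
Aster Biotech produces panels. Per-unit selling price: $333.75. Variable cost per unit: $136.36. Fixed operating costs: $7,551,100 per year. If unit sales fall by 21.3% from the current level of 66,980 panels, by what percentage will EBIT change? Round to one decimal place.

-49.7%

Total contribution margin = 66,980 × $197.39 = $13,221,182.20.
Subtracting fixed costs: EBIT = $13,221,182.20 − $7,551,100 = $5,670,082.20.
DOL = contribution ÷ EBIT = $13,221,182.20 ÷ $5,670,082.20 = 2.3317.
So EBIT moves 2.3317 × (-21.3%) = -49.7%.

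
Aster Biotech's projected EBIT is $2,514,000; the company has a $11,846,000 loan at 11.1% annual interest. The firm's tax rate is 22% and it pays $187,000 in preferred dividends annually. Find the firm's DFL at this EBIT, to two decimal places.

Annual interest charges come to $1,314,906.00.
Preferred dividends grossed up pre-tax: $187,000 / (1 − 0.22) = $239,743.59.
DFL = EBIT ÷ [EBIT − I − D_p/(1−t)] = $2,514,000 ÷ [$2,514,000 − $1,314,906.00 − $239,743.59] = $2,514,000 ÷ $959,350.41 = 2.6205.

2.62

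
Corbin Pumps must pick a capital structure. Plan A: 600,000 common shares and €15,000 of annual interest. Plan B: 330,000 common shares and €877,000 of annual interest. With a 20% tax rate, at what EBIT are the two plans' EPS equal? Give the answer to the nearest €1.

Set EPS_A = EPS_B: (EBIT − €15,000)(1 − 0.20) ÷ 600,000 = (EBIT − €877,000)(1 − 0.20) ÷ 330,000.
Cancelling (1 − t) and cross-multiplying: 330,000·(EBIT − 15,000) = 600,000·(EBIT − 877,000).
EBIT × (600,000 − 330,000) = 877,000 × 600,000 − 15,000 × 330,000 = 521,250,000,000, so EBIT = 521,250,000,000 ÷ 270,000 = 1,930,555.56.

€1,930,556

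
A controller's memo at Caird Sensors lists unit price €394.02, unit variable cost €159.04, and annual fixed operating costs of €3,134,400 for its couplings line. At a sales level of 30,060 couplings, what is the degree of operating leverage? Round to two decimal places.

At 30,060 units, contribution = 30,060 × €234.98 = €7,063,498.80.
EBIT = €7,063,498.80 − €3,134,400 = €3,929,098.80.
Degree of operating leverage = €7,063,498.80 / €3,929,098.80 = 1.7977.

1.80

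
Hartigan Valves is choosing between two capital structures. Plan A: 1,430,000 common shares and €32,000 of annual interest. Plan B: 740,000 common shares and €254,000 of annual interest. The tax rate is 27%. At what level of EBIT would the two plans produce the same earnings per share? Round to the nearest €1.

At indifference, (EBIT − 32,000)(1 − t)/1,430,000 = (EBIT − 254,000)(1 − t)/740,000.
Cancelling (1 − t) and cross-multiplying: 740,000·(EBIT − 32,000) = 1,430,000·(EBIT − 254,000).
Solving, EBIT = (254,000·1,430,000 − 32,000·740,000) / (1,430,000 − 740,000) = 339,540,000,000 / 690,000 = 492,086.96.

€492,087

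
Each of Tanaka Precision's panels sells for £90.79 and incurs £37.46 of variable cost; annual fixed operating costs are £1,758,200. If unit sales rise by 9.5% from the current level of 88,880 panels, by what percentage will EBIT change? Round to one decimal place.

+15.1%

At 88,880 units, contribution = 88,880 × £53.33 = £4,739,970.40.
Subtracting fixed costs: EBIT = £4,739,970.40 − £1,758,200 = £2,981,770.40.
DOL = contribution ÷ EBIT = £4,739,970.40 ÷ £2,981,770.40 = 1.5896.
Operating income changes by 1.5896 × +9.5% = +15.1%.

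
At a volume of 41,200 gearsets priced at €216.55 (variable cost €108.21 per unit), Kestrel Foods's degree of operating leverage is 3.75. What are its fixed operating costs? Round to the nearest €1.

Total contribution margin = 41,200 × €108.34 = €4,463,608.00.
Since DOL = CM ÷ EBIT, EBIT = €4,463,608.00 ÷ 3.75 = €1,190,295.47.
Fixed costs = CM − EBIT = €4,463,608.00 − €1,190,295.47 = €3,273,313.

€3,273,313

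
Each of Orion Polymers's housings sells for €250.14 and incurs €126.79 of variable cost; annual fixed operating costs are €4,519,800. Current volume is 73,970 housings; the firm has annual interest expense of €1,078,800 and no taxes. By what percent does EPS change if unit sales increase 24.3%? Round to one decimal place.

At 73,970 units, contribution = 73,970 × €123.35 = €9,124,199.50.
Subtracting fixed costs: EBIT = €9,124,199.50 − €4,519,800 = €4,604,399.50.
Interest = €1,078,800.00, so EBIT − I = €3,525,599.50.
DCL = total CM / (EBIT − I) = €9,124,199.50 / €3,525,599.50 = 2.5880.
%ΔEPS = DCL × %ΔSales = 2.5880 × +24.3% = +62.9%.

+62.9%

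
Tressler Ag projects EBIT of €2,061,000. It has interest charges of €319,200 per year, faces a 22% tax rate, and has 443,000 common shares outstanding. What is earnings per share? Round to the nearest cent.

Interest = €319,200.00, so EBT = €2,061,000 − €319,200.00 = €1,741,800.00.
After tax at 22%: net income = €1,741,800.00 × 0.78 = €1,358,604.00.
EPS = €1,358,604.00 ÷ 443,000 = €3.07.

€3.07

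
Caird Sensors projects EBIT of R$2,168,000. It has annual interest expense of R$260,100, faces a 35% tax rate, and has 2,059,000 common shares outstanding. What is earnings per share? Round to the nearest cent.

Interest = R$260,100.00, so EBT = R$2,168,000 − R$260,100.00 = R$1,907,900.00.
Net income = R$1,907,900.00 × (1 − 0.35) = R$1,240,135.00.
Per share: R$1,240,135.00 / 2,059,000 shares = R$0.60.

R$0.60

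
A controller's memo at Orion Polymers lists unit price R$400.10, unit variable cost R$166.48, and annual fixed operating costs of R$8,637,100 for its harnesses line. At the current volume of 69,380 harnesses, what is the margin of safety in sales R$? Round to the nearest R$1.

R$12,966,952

Each unit contributes R$400.10 − R$166.48 = R$233.62. Break-even units = R$8,637,100 ÷ R$233.62 = 36,970.72; break-even revenue = 36,970.72 × R$400.10 = R$14,791,985.75.
Actual sales revenue = 69,380 × R$400.10 = R$27,758,938.00.
Margin of safety = R$27,758,938.00 − R$14,791,985.75 = R$12,966,952.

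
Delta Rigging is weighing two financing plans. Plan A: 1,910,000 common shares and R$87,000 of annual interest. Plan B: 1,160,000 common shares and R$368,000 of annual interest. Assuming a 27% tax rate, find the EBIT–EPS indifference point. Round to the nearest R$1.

Set EPS_A = EPS_B: (EBIT − R$87,000)(1 − 0.27) ÷ 1,910,000 = (EBIT − R$368,000)(1 − 0.27) ÷ 1,160,000.
Cancelling (1 − t) and cross-multiplying: 1,160,000·(EBIT − 87,000) = 1,910,000·(EBIT − 368,000).
EBIT × (1,910,000 − 1,160,000) = 368,000 × 1,910,000 − 87,000 × 1,160,000 = 601,960,000,000, so EBIT = 601,960,000,000 ÷ 750,000 = 802,613.33.

R$802,613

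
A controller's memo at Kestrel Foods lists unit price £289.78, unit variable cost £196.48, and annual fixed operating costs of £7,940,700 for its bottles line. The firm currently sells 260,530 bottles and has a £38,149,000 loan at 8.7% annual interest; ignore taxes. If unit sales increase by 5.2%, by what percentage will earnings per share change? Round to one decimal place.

Total contribution margin = 260,530 × £93.30 = £24,307,449.00.
Operating income = contribution − fixed costs = £24,307,449.00 − £7,940,700 = £16,366,749.00.
After interest of £3,318,963.00, pre-tax earnings = £13,047,786.00.
DCL = total CM / (EBIT − I) = £24,307,449.00 / £13,047,786.00 = 1.8630.
EPS therefore changes by 1.8630 × (+5.2%) = +9.7%.

+9.7%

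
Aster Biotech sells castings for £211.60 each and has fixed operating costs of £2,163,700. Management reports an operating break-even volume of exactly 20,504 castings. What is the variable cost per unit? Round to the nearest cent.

At break-even, FC = Q × (P − VC), so P − VC = £2,163,700 ÷ 20,504 = £105.5258.
Variable cost per unit = £211.60 − £105.5258 = £106.07.

£106.07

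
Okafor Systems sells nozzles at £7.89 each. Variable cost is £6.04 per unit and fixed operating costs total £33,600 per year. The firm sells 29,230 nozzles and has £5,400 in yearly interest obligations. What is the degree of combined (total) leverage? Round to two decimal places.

3.59

At 29,230 units, contribution = 29,230 × £1.85 = £54,075.50.
Operating income = contribution − fixed costs = £54,075.50 − £33,600 = £20,475.50. Interest = £5,400.00, so EBIT − I = £15,075.50.
DCL = contribution ÷ (EBIT − I) = £54,075.50 ÷ £15,075.50 = 3.5870.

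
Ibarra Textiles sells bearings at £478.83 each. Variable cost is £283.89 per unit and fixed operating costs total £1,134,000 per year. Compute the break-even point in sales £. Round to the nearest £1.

Contribution margin per unit = £478.83 − £283.89 = £194.94, a CM ratio of £194.94 ÷ £478.83 = 0.4071.
Break-even revenue = fixed costs × price ÷ CM = £1,134,000 × £478.83 ÷ £194.94 = £2,785,438.

£2,785,438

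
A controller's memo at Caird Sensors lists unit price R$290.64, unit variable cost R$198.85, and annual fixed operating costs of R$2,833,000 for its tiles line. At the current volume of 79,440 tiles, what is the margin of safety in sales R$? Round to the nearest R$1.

Each unit contributes R$290.64 − R$198.85 = R$91.79. Break-even units = R$2,833,000 ÷ R$91.79 = 30,863.93; break-even revenue = 30,863.93 × R$290.64 = R$8,970,292.19.
Actual sales revenue = 79,440 × R$290.64 = R$23,088,441.60.
Margin of safety = R$23,088,441.60 − R$8,970,292.19 = R$14,118,149.

R$14,118,149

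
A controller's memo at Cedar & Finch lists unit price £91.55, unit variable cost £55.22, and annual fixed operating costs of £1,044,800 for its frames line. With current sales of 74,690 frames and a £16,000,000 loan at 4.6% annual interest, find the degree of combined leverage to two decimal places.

Contribution at this volume is 74,690 × £36.33 = £2,713,487.70.
EBIT = £2,713,487.70 − £1,044,800 = £1,668,687.70. Interest = £736,000.00.
DOL = £2,713,487.70 ÷ £1,668,687.70 = 1.6261; DFL = £1,668,687.70 ÷ £932,687.70 = 1.7891.
DCL = DOL × DFL = 1.6261 × 1.7891 = 2.9093.

2.91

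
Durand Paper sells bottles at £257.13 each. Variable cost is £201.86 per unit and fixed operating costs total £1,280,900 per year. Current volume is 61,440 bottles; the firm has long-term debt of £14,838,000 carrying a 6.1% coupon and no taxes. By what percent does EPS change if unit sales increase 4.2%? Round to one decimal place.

At 61,440 units, contribution = 61,440 × £55.27 = £3,395,788.80.
Operating income = contribution − fixed costs = £3,395,788.80 − £1,280,900 = £2,114,888.80.
Interest = £905,118.00, so EBIT − I = £1,209,770.80.
Degree of combined leverage = contribution ÷ (EBIT − I) = £3,395,788.80 ÷ £1,209,770.80 = 2.8070.
EPS therefore changes by 2.8070 × (+4.2%) = +11.8%.

+11.8%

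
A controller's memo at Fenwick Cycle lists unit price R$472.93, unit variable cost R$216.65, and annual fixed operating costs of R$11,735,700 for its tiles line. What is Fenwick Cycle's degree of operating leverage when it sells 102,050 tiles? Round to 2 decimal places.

At 102,050 units, contribution = 102,050 × R$256.28 = R$26,153,374.00.
Subtracting fixed costs: EBIT = R$26,153,374.00 − R$11,735,700 = R$14,417,674.00.
DOL = contribution ÷ EBIT = R$26,153,374.00 ÷ R$14,417,674.00 = 1.8140.

1.81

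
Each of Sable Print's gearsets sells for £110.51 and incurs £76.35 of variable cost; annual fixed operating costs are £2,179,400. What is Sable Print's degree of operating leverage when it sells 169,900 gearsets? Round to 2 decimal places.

1.60

Total contribution margin = 169,900 × £34.16 = £5,803,784.00.
Operating income = contribution − fixed costs = £5,803,784.00 − £2,179,400 = £3,624,384.00.
So DOL = total CM / EBIT = £5,803,784.00 / £3,624,384.00 = 1.6013.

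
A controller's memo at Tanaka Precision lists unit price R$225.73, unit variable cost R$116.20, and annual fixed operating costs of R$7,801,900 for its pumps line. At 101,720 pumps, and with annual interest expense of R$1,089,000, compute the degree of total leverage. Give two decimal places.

4.95

Total contribution margin = 101,720 × R$109.53 = R$11,141,391.60.
Operating income = contribution − fixed costs = R$11,141,391.60 − R$7,801,900 = R$3,339,491.60. Interest = R$1,089,000.00.
DOL = R$11,141,391.60 ÷ R$3,339,491.60 = 3.3363; DFL = R$3,339,491.60 ÷ R$2,250,491.60 = 1.4839.
Combined leverage = 3.3363 × 1.4839 = 4.9507.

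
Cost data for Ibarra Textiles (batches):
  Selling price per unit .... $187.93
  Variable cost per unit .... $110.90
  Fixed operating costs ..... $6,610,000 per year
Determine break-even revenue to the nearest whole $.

$16,126,409

Contribution margin per unit = $187.93 − $110.90 = $77.03, a CM ratio of $77.03 ÷ $187.93 = 0.4099.
Break-even revenue = fixed costs × price ÷ CM = $6,610,000 × $187.93 ÷ $77.03 = $16,126,409.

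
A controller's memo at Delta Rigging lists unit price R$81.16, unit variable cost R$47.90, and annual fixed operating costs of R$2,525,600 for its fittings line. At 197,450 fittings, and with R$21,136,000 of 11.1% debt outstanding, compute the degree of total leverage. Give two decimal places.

3.87

Contribution at this volume is 197,450 × R$33.26 = R$6,567,187.00.
Operating income = contribution − fixed costs = R$6,567,187.00 − R$2,525,600 = R$4,041,587.00. Interest = R$2,346,096.00.
DOL = R$6,567,187.00 ÷ R$4,041,587.00 = 1.6249; DFL = R$4,041,587.00 ÷ R$1,695,491.00 = 2.3837.
DCL = DOL × DFL = 1.6249 × 2.3837 = 3.8733.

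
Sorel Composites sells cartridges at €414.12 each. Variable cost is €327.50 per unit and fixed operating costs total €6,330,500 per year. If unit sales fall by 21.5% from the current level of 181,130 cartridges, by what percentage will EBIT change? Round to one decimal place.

-36.0%

Contribution at this volume is 181,130 × €86.62 = €15,689,480.60.
Subtracting fixed costs: EBIT = €15,689,480.60 − €6,330,500 = €9,358,980.60.
DOL = contribution ÷ EBIT = €15,689,480.60 ÷ €9,358,980.60 = 1.6764.
Operating income changes by 1.6764 × -21.5% = -36.0%.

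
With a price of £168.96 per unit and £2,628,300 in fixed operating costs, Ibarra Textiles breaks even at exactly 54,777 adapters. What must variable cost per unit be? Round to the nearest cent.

£120.98

Contribution per unit must be FC / Q = £2,628,300 / 54,777 = £47.9818.
Variable cost per unit = £168.96 − £47.9818 = £120.98.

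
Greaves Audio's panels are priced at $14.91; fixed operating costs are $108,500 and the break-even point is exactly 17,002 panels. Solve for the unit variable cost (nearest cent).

At break-even, FC = Q × (P − VC), so P − VC = $108,500 ÷ 17,002 = $6.3816.
Variable cost per unit = $14.91 − $6.3816 = $8.53.

$8.53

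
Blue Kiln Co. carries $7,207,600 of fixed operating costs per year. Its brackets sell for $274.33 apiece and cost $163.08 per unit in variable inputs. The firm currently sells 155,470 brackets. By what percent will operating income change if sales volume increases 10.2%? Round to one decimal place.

Total contribution margin = 155,470 × $111.25 = $17,296,037.50.
EBIT = $17,296,037.50 − $7,207,600 = $10,088,437.50.
DOL = contribution ÷ EBIT = $17,296,037.50 ÷ $10,088,437.50 = 1.7144.
Operating income changes by 1.7144 × +10.2% = +17.5%.

+17.5%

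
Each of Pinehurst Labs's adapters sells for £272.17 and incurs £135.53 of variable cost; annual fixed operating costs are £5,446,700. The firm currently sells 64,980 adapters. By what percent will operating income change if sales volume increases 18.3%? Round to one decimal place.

+47.3%

Total contribution margin = 64,980 × £136.64 = £8,878,867.20.
Subtracting fixed costs: EBIT = £8,878,867.20 − £5,446,700 = £3,432,167.20.
DOL = contribution ÷ EBIT = £8,878,867.20 ÷ £3,432,167.20 = 2.5870.
So EBIT moves 2.5870 × (+18.3%) = +47.3%.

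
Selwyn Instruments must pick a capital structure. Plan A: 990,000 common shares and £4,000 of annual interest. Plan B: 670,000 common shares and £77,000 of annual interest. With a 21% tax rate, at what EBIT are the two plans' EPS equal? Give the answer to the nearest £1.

Set EPS_A = EPS_B: (EBIT − £4,000)(1 − 0.21) ÷ 990,000 = (EBIT − £77,000)(1 − 0.21) ÷ 670,000.
Cancelling (1 − t) and cross-multiplying: 670,000·(EBIT − 4,000) = 990,000·(EBIT − 77,000).
EBIT × (990,000 − 670,000) = 77,000 × 990,000 − 4,000 × 670,000 = 73,550,000,000, so EBIT = 73,550,000,000 ÷ 320,000 = 229,843.75.

£229,844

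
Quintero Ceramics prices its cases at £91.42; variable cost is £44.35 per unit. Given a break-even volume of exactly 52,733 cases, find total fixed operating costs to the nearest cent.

Each unit contributes £91.42 − £44.35 = £47.07.
Since BE = FC / CM, FC = 52,733 × £47.07 = £2,482,142.31.

£2,482,142.31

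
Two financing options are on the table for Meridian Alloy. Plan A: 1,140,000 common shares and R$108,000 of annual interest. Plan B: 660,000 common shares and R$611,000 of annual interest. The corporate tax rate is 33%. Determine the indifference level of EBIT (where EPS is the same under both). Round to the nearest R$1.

R$1,302,625

Set EPS_A = EPS_B: (EBIT − R$108,000)(1 − 0.33) ÷ 1,140,000 = (EBIT − R$611,000)(1 − 0.33) ÷ 660,000.
Cancelling (1 − t) and cross-multiplying: 660,000·(EBIT − 108,000) = 1,140,000·(EBIT − 611,000).
Solving, EBIT = (611,000·1,140,000 − 108,000·660,000) / (1,140,000 − 660,000) = 625,260,000,000 / 480,000 = 1,302,625.00.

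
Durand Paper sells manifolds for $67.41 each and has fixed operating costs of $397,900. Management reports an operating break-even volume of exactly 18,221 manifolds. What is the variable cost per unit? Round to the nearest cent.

$45.57

At break-even, FC = Q × (P − VC), so P − VC = $397,900 ÷ 18,221 = $21.8374.
Variable cost per unit = $67.41 − $21.8374 = $45.57.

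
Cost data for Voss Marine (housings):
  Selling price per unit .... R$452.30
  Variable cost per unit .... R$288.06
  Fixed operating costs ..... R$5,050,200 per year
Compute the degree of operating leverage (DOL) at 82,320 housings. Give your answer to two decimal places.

Total contribution margin = 82,320 × R$164.24 = R$13,520,236.80.
EBIT = R$13,520,236.80 − R$5,050,200 = R$8,470,036.80.
DOL = contribution ÷ EBIT = R$13,520,236.80 ÷ R$8,470,036.80 = 1.5962.

1.60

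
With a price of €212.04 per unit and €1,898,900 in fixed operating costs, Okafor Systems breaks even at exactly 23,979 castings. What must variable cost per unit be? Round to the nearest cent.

At break-even, FC = Q × (P − VC), so P − VC = €1,898,900 ÷ 23,979 = €79.1901.
Hence VC = price − CM = €212.04 − €79.1901 = €132.85.

€132.85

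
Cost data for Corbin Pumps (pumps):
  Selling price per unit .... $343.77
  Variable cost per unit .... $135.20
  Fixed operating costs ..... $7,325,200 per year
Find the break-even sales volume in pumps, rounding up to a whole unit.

35,122 pumps

Each unit contributes $343.77 − $135.20 = $208.57.
Units to break even: $7,325,200 ÷ $208.57 = 35,121.06, rounded up to 35,122.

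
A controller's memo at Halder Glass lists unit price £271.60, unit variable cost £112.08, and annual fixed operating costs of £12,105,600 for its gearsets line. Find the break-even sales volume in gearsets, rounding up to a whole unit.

Unit CM = price − variable cost = £271.60 − £112.08 = £159.52.
Break-even volume = fixed costs ÷ CM per unit = £12,105,600 ÷ £159.52 = 75,887.66, so 75,888 gearsets.

75,888 gearsets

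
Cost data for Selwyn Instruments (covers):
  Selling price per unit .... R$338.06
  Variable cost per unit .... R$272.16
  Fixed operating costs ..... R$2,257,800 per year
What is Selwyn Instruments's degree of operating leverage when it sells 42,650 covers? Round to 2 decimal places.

5.08

Total contribution margin = 42,650 × R$65.90 = R$2,810,635.00.
EBIT = R$2,810,635.00 − R$2,257,800 = R$552,835.00.
DOL = contribution ÷ EBIT = R$2,810,635.00 ÷ R$552,835.00 = 5.0840.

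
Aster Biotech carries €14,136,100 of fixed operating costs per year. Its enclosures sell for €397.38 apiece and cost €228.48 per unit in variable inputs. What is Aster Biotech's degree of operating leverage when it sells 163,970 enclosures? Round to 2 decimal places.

2.04

Total contribution margin = 163,970 × €168.90 = €27,694,533.00.
EBIT = €27,694,533.00 − €14,136,100 = €13,558,433.00.
DOL = contribution ÷ EBIT = €27,694,533.00 ÷ €13,558,433.00 = 2.0426.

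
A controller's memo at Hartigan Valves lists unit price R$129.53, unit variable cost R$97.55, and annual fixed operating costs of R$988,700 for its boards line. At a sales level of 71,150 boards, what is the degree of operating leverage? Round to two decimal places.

1.77

At 71,150 units, contribution = 71,150 × R$31.98 = R$2,275,377.00.
Operating income = contribution − fixed costs = R$2,275,377.00 − R$988,700 = R$1,286,677.00.
DOL = contribution ÷ EBIT = R$2,275,377.00 ÷ R$1,286,677.00 = 1.7684.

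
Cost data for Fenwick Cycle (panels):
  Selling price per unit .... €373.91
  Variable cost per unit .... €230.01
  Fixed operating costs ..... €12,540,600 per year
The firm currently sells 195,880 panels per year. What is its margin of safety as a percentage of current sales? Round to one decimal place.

Unit CM = price − variable cost = €373.91 − €230.01 = €143.90. Break-even units = €12,540,600 ÷ €143.90 = 87,148.02; break-even revenue = 87,148.02 × €373.91 = €32,585,515.96.
Actual sales revenue = 195,880 × €373.91 = €73,241,490.80.
Margin of safety = (€73,241,490.80 − €32,585,515.96) ÷ €73,241,490.80 = 55.5%.

55.5%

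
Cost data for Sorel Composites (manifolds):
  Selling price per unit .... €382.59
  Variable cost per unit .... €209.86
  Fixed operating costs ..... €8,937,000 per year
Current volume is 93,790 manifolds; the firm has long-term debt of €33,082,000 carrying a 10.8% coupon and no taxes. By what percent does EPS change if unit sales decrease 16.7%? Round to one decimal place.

Contribution at this volume is 93,790 × €172.73 = €16,200,346.70.
Operating income = contribution − fixed costs = €16,200,346.70 − €8,937,000 = €7,263,346.70.
After interest of €3,572,856.00, pre-tax earnings = €3,690,490.70.
DCL = total CM / (EBIT − I) = €16,200,346.70 / €3,690,490.70 = 4.3898.
%ΔEPS = DCL × %ΔSales = 4.3898 × -16.7% = -73.3%.

-73.3%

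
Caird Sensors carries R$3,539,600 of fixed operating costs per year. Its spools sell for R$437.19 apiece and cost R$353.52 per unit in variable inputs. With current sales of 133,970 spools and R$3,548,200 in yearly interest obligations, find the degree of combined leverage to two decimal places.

Total contribution margin = 133,970 × R$83.67 = R$11,209,269.90.
Operating income = contribution − fixed costs = R$11,209,269.90 − R$3,539,600 = R$7,669,669.90. Interest = R$3,548,200.00.
DOL = R$11,209,269.90 ÷ R$7,669,669.90 = 1.4615; DFL = R$7,669,669.90 ÷ R$4,121,469.90 = 1.8609.
Combined leverage = 1.4615 × 1.8609 = 2.7197.

2.72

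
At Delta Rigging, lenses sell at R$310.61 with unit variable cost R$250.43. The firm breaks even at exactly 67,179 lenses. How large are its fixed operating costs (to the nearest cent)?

Each unit contributes R$310.61 − R$250.43 = R$60.18.
Fixed costs = break-even units × CM = 67,179 × R$60.18 = R$4,042,832.22.

R$4,042,832.22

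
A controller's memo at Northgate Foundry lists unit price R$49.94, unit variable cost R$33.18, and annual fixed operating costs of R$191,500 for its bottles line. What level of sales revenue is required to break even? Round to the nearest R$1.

R$570,615

Contribution margin per unit = R$49.94 − R$33.18 = R$16.76, a CM ratio of R$16.76 ÷ R$49.94 = 0.3356.
Break-even sales = FC ÷ CM ratio = R$191,500 × R$49.94 / R$16.76 = R$570,615.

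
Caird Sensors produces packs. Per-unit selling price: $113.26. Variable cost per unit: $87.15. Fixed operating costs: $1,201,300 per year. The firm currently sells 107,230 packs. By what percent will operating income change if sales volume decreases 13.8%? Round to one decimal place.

-24.2%

At 107,230 units, contribution = 107,230 × $26.11 = $2,799,775.30.
EBIT = $2,799,775.30 − $1,201,300 = $1,598,475.30.
DOL = contribution ÷ EBIT = $2,799,775.30 ÷ $1,598,475.30 = 1.7515.
So EBIT moves 1.7515 × (-13.8%) = -24.2%.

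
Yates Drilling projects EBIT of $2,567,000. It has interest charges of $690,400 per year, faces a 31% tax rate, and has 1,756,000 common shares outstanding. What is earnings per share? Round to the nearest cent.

$0.74

Interest = $690,400.00, so EBT = $2,567,000 − $690,400.00 = $1,876,600.00.
Net income = $1,876,600.00 × (1 − 0.31) = $1,294,854.00.
EPS = $1,294,854.00 ÷ 1,756,000 = $0.74.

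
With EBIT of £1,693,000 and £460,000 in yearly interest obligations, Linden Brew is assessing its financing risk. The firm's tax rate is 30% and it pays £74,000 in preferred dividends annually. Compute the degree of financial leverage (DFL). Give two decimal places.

1.50

Interest = £460,000.00.
Pre-tax preferred-dividend burden = £74,000 ÷ (1 − 0.30) = £105,714.29.
DFL = EBIT ÷ [EBIT − I − D_p/(1−t)] = £1,693,000 ÷ [£1,693,000 − £460,000.00 − £105,714.29] = £1,693,000 ÷ £1,127,285.71 = 1.5018.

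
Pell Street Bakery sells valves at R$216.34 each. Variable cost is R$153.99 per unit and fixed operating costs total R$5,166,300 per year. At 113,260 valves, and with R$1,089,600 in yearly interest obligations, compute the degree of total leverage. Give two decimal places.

At 113,260 units, contribution = 113,260 × R$62.35 = R$7,061,761.00.
Subtracting fixed costs: EBIT = R$7,061,761.00 − R$5,166,300 = R$1,895,461.00. Interest = R$1,089,600.00, so EBIT − I = R$805,861.00.
DCL = contribution ÷ (EBIT − I) = R$7,061,761.00 ÷ R$805,861.00 = 8.7630.

8.76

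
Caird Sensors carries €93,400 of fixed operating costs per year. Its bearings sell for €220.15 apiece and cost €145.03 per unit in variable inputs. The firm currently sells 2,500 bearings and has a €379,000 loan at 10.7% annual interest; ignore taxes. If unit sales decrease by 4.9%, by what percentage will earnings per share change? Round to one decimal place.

Contribution at this volume is 2,500 × €75.12 = €187,800.00.
EBIT = €187,800.00 − €93,400 = €94,400.00.
After interest of €40,553.00, pre-tax earnings = €53,847.00.
Degree of combined leverage = contribution ÷ (EBIT − I) = €187,800.00 ÷ €53,847.00 = 3.4877.
EPS therefore changes by 3.4877 × (-4.9%) = -17.1%.

-17.1%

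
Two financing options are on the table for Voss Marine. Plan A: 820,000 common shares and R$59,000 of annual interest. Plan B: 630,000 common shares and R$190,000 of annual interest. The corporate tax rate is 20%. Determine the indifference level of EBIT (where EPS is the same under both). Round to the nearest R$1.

Set EPS_A = EPS_B: (EBIT − R$59,000)(1 − 0.20) ÷ 820,000 = (EBIT − R$190,000)(1 − 0.20) ÷ 630,000.
Cancelling (1 − t) and cross-multiplying: 630,000·(EBIT − 59,000) = 820,000·(EBIT − 190,000).
EBIT × (820,000 − 630,000) = 190,000 × 820,000 − 59,000 × 630,000 = 118,630,000,000, so EBIT = 118,630,000,000 ÷ 190,000 = 624,368.42.

R$624,368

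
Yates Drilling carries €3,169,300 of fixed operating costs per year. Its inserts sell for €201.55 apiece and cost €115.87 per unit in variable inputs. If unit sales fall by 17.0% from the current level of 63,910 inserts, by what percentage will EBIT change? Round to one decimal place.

At 63,910 units, contribution = 63,910 × €85.68 = €5,475,808.80.
Subtracting fixed costs: EBIT = €5,475,808.80 − €3,169,300 = €2,306,508.80.
Degree of operating leverage = €5,475,808.80 / €2,306,508.80 = 2.3741.
%ΔEBIT = DOL × %ΔSales = 2.3741 × -17.0% = -40.4%.

-40.4%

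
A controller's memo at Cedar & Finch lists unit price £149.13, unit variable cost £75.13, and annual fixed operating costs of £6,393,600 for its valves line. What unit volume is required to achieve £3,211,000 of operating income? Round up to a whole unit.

Each unit contributes £149.13 − £75.13 = £74.00.
Units = (FC + target) / CM = (£6,393,600 + £3,211,000) / £74.00 = 129,791.89, so 129,792 valves.

129,792 valves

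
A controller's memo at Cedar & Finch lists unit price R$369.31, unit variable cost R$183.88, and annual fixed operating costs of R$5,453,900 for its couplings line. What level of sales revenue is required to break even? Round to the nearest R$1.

R$10,862,211

Contribution margin per unit = R$369.31 − R$183.88 = R$185.43, a CM ratio of R$185.43 ÷ R$369.31 = 0.5021.
Break-even sales = FC ÷ CM ratio = R$5,453,900 × R$369.31 / R$185.43 = R$10,862,211.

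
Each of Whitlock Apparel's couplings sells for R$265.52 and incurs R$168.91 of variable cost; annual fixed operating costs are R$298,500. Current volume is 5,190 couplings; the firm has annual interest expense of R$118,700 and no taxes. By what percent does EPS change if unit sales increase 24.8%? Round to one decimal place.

At 5,190 units, contribution = 5,190 × R$96.61 = R$501,405.90.
Operating income = contribution − fixed costs = R$501,405.90 − R$298,500 = R$202,905.90.
Interest = R$118,700.00, so EBIT − I = R$84,205.90.
DCL = total CM / (EBIT − I) = R$501,405.90 / R$84,205.90 = 5.9545.
EPS therefore changes by 5.9545 × (+24.8%) = +147.7%.

+147.7%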